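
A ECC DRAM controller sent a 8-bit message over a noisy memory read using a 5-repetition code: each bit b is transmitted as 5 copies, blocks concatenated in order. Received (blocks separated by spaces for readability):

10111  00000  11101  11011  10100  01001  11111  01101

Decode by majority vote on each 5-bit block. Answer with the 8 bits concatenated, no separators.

Block 1 (10111): 4 ones → 1
Block 2 (00000): 0 ones → 0
Block 3 (11101): 4 ones → 1
Block 4 (11011): 4 ones → 1
Block 5 (10100): 2 ones → 0
Block 6 (01001): 2 ones → 0
Block 7 (11111): 5 ones → 1
Block 8 (01101): 3 ones → 1

10110011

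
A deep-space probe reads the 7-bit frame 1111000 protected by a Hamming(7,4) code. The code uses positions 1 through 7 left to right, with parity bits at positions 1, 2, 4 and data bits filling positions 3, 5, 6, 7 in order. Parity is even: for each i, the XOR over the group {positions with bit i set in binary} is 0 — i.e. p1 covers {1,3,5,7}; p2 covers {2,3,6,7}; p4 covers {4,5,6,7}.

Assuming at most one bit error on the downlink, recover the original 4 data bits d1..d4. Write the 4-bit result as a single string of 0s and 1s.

s1 (pos 1,3,5,7): 1⊕1⊕0⊕0 = 0
s2 (pos 2,3,6,7): 1⊕1⊕0⊕0 = 0
s4 (pos 4,5,6,7): 1⊕0⊕0⊕0 = 1
Syndrome s4…s1 = 100 → error at position 4.
Flip position 4: 1111000 → 1110000
Read data bits from positions 3,5,6,7: 1000

1000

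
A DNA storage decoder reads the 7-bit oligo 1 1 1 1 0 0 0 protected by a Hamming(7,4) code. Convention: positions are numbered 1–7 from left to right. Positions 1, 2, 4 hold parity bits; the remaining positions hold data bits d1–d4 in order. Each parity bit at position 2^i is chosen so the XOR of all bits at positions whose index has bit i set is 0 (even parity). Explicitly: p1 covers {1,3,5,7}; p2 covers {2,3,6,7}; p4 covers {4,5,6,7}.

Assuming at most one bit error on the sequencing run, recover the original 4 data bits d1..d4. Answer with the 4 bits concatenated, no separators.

s1 (pos 1,3,5,7): 1⊕1⊕0⊕0 = 0
s2 (pos 2,3,6,7): 1⊕1⊕0⊕0 = 0
s4 (pos 4,5,6,7): 1⊕0⊕0⊕0 = 1
Syndrome s4…s1 = 100 → error at position 4.
Flip position 4: 1111000 → 1110000
Read data bits from positions 3,5,6,7: 1000

1000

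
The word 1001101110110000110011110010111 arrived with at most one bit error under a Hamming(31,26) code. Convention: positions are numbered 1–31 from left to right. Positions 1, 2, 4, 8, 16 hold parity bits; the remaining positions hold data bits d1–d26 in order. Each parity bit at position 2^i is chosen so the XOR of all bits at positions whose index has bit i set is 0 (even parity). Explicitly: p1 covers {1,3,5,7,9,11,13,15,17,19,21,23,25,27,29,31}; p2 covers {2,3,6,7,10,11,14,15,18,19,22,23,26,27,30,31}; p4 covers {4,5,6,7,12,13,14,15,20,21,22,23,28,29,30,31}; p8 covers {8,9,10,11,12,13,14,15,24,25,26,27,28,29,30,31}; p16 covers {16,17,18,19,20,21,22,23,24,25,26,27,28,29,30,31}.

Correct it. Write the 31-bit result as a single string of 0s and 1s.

1001101100110000110011110010111

s1 (pos 1,3,5,7,9,11,13,15,17,19,21,23,25,27,29,31): 1⊕0⊕1⊕1⊕1⊕1⊕0⊕0⊕1⊕0⊕1⊕1⊕0⊕1⊕1⊕1 = 1
s2 (pos 2,3,6,7,10,11,14,15,18,19,22,23,26,27,30,31): 0⊕0⊕0⊕1⊕0⊕1⊕0⊕0⊕1⊕0⊕1⊕1⊕0⊕1⊕1⊕1 = 0
s4 (pos 4,5,6,7,12,13,14,15,20,21,22,23,28,29,30,31): 1⊕1⊕0⊕1⊕1⊕0⊕0⊕0⊕0⊕1⊕1⊕1⊕0⊕1⊕1⊕1 = 0
s8 (pos 8,9,10,11,12,13,14,15,24,25,26,27,28,29,30,31): 1⊕1⊕0⊕1⊕1⊕0⊕0⊕0⊕1⊕0⊕0⊕1⊕0⊕1⊕1⊕1 = 1
s16 (pos 16,17,18,19,20,21,22,23,24,25,26,27,28,29,30,31): 0⊕1⊕1⊕0⊕0⊕1⊕1⊕1⊕1⊕0⊕0⊕1⊕0⊕1⊕1⊕1 = 0
Syndrome s16…s1 = 01001 → error at position 9.
Flip position 9: 1001101110110000110011110010111 → 1001101100110000110011110010111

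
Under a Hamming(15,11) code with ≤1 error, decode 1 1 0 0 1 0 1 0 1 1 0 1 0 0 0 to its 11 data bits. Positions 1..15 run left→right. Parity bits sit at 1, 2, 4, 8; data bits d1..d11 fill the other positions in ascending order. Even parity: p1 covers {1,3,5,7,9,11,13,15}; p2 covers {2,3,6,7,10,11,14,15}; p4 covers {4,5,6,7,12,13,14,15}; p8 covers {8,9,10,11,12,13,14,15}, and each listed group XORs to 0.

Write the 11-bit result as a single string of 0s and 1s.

01011101010

s1 (pos 1,3,5,7,9,11,13,15): 1⊕0⊕1⊕1⊕1⊕0⊕0⊕0 = 0
s2 (pos 2,3,6,7,10,11,14,15): 1⊕0⊕0⊕1⊕1⊕0⊕0⊕0 = 1
s4 (pos 4,5,6,7,12,13,14,15): 0⊕1⊕0⊕1⊕1⊕0⊕0⊕0 = 1
s8 (pos 8,9,10,11,12,13,14,15): 0⊕1⊕1⊕0⊕1⊕0⊕0⊕0 = 1
Syndrome s8…s1 = 1110 → error at position 14.
Flip position 14: 110010101101000 → 110010101101010
Read data bits from positions 3,5,6,7,9,10,11,12,13,14,15: 01011101010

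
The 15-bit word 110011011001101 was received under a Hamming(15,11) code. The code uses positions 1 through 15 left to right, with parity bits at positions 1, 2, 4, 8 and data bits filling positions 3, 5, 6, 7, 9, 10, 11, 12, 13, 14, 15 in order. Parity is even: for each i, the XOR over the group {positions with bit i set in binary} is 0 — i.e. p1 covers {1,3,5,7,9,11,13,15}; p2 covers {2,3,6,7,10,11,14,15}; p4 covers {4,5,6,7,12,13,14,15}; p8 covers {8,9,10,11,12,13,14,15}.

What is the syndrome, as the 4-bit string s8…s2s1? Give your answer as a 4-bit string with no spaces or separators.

1111

s1 (pos 1,3,5,7,9,11,13,15): 1⊕0⊕1⊕0⊕1⊕0⊕1⊕1 = 1
s2 (pos 2,3,6,7,10,11,14,15): 1⊕0⊕1⊕0⊕0⊕0⊕0⊕1 = 1
s4 (pos 4,5,6,7,12,13,14,15): 0⊕1⊕1⊕0⊕1⊕1⊕0⊕1 = 1
s8 (pos 8,9,10,11,12,13,14,15): 1⊕1⊕0⊕0⊕1⊕1⊕0⊕1 = 1
Syndrome s8…s1 = 1111 → error at position 15.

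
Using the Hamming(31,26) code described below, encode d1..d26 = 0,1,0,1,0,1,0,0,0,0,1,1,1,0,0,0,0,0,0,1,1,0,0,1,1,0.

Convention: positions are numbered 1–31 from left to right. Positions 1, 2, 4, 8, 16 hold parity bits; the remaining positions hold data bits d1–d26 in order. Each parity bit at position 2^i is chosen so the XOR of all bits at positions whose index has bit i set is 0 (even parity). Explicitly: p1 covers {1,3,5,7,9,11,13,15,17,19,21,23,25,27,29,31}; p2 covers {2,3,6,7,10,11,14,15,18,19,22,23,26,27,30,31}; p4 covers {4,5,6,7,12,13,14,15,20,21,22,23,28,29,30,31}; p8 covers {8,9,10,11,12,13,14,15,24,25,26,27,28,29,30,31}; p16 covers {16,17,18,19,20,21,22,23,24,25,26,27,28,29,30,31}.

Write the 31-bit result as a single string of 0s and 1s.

0001101001000010110000001100110

Place data at non-parity positions: p1 p2 0 p4 1 0 1 p8 0 1 0 0 0 0 1 p16 1 1 0 0 0 0 0 0 1 1 0 0 1 1 0
p1 (pos 1,3,5,7,9,11,13,15,17,19,21,23,25,27,29,31): XOR of data positions = 0⊕1⊕1⊕0⊕0⊕0⊕1⊕1⊕0⊕0⊕0⊕1⊕0⊕1⊕0 = 0
p2 (pos 2,3,6,7,10,11,14,15,18,19,22,23,26,27,30,31): XOR of data positions = 0⊕0⊕1⊕1⊕0⊕0⊕1⊕1⊕0⊕0⊕0⊕1⊕0⊕1⊕0 = 0
p4 (pos 4,5,6,7,12,13,14,15,20,21,22,23,28,29,30,31): XOR of data positions = 1⊕0⊕1⊕0⊕0⊕0⊕1⊕0⊕0⊕0⊕0⊕0⊕1⊕1⊕0 = 1
p8 (pos 8,9,10,11,12,13,14,15,24,25,26,27,28,29,30,31): XOR of data positions = 0⊕1⊕0⊕0⊕0⊕0⊕1⊕0⊕1⊕1⊕0⊕0⊕1⊕1⊕0 = 0
p16 (pos 16,17,18,19,20,21,22,23,24,25,26,27,28,29,30,31): XOR of data positions = 1⊕1⊕0⊕0⊕0⊕0⊕0⊕0⊕1⊕1⊕0⊕0⊕1⊕1⊕0 = 0
Codeword: 0001101001000010110000001100110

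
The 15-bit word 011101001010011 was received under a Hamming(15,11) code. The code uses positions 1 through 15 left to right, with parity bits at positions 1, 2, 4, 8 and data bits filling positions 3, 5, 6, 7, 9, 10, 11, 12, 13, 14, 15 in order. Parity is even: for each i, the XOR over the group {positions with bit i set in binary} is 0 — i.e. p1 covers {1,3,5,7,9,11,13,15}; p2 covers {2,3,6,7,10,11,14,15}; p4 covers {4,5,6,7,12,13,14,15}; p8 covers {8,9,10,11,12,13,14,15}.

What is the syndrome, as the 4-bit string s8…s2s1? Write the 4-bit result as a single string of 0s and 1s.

s1 (pos 1,3,5,7,9,11,13,15): 0⊕1⊕0⊕0⊕1⊕1⊕0⊕1 = 0
s2 (pos 2,3,6,7,10,11,14,15): 1⊕1⊕1⊕0⊕0⊕1⊕1⊕1 = 0
s4 (pos 4,5,6,7,12,13,14,15): 1⊕0⊕1⊕0⊕0⊕0⊕1⊕1 = 0
s8 (pos 8,9,10,11,12,13,14,15): 0⊕1⊕0⊕1⊕0⊕0⊕1⊕1 = 0
Syndrome s8…s1 = 0000 → no error.

0000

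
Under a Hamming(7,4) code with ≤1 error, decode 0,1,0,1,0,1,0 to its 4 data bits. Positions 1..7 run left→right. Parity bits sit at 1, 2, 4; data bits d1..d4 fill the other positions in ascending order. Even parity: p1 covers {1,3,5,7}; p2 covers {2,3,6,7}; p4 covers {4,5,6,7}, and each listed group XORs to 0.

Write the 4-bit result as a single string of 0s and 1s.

0010

s1 (pos 1,3,5,7): 0⊕0⊕0⊕0 = 0
s2 (pos 2,3,6,7): 1⊕0⊕1⊕0 = 0
s4 (pos 4,5,6,7): 1⊕0⊕1⊕0 = 0
Syndrome s4…s1 = 000 → no error.
Read data bits from positions 3,5,6,7: 0010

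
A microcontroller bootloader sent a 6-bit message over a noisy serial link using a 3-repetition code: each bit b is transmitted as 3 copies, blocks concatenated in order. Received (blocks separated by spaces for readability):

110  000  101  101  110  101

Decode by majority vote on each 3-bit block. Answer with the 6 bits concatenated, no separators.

Block 1 (110): 2 ones → 1
Block 2 (000): 0 ones → 0
Block 3 (101): 2 ones → 1
Block 4 (101): 2 ones → 1
Block 5 (110): 2 ones → 1
Block 6 (101): 2 ones → 1

101111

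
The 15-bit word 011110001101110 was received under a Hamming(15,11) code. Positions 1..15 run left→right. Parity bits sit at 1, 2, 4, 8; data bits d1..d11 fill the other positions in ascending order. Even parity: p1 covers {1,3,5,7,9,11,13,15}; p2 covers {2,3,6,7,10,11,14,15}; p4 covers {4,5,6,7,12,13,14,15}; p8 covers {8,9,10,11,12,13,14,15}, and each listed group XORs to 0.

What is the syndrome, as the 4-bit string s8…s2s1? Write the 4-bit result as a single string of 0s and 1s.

1100

s1 (pos 1,3,5,7,9,11,13,15): 0⊕1⊕1⊕0⊕1⊕0⊕1⊕0 = 0
s2 (pos 2,3,6,7,10,11,14,15): 1⊕1⊕0⊕0⊕1⊕0⊕1⊕0 = 0
s4 (pos 4,5,6,7,12,13,14,15): 1⊕1⊕0⊕0⊕1⊕1⊕1⊕0 = 1
s8 (pos 8,9,10,11,12,13,14,15): 0⊕1⊕1⊕0⊕1⊕1⊕1⊕0 = 1
Syndrome s8…s1 = 1100 → error at position 12.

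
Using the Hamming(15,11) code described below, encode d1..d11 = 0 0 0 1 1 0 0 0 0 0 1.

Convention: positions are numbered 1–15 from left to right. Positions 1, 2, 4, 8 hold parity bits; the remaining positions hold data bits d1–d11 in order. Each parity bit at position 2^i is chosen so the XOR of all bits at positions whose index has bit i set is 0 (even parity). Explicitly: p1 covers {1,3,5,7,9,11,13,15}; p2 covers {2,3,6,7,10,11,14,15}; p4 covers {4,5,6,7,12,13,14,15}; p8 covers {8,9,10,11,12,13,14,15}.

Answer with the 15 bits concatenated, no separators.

Place data at non-parity positions: p1 p2 0 p4 0 0 1 p8 1 0 0 0 0 0 1
p1 (pos 1,3,5,7,9,11,13,15): XOR of data positions = 0⊕0⊕1⊕1⊕0⊕0⊕1 = 1
p2 (pos 2,3,6,7,10,11,14,15): XOR of data positions = 0⊕0⊕1⊕0⊕0⊕0⊕1 = 0
p4 (pos 4,5,6,7,12,13,14,15): XOR of data positions = 0⊕0⊕1⊕0⊕0⊕0⊕1 = 0
p8 (pos 8,9,10,11,12,13,14,15): XOR of data positions = 1⊕0⊕0⊕0⊕0⊕0⊕1 = 0
Codeword: 100000101000001

100000101000001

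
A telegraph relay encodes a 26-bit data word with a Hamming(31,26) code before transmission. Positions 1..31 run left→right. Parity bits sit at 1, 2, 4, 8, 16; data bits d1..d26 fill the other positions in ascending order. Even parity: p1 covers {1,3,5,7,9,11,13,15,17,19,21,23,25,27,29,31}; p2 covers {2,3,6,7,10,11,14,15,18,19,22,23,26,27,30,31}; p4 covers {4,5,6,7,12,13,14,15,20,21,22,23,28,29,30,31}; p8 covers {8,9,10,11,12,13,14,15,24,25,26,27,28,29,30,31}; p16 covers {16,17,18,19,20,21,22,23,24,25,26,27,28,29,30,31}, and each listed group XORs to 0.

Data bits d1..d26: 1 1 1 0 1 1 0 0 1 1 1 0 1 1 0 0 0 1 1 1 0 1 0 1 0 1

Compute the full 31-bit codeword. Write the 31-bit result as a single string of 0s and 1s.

Place data at non-parity positions: p1 p2 1 p4 1 1 0 p8 1 1 0 0 1 1 1 p16 0 1 1 0 0 0 1 1 1 0 1 0 1 0 1
p1 (pos 1,3,5,7,9,11,13,15,17,19,21,23,25,27,29,31): XOR of data positions = 1⊕1⊕0⊕1⊕0⊕1⊕1⊕0⊕1⊕0⊕1⊕1⊕1⊕1⊕1 = 1
p2 (pos 2,3,6,7,10,11,14,15,18,19,22,23,26,27,30,31): XOR of data positions = 1⊕1⊕0⊕1⊕0⊕1⊕1⊕1⊕1⊕0⊕1⊕0⊕1⊕0⊕1 = 0
p4 (pos 4,5,6,7,12,13,14,15,20,21,22,23,28,29,30,31): XOR of data positions = 1⊕1⊕0⊕0⊕1⊕1⊕1⊕0⊕0⊕0⊕1⊕0⊕1⊕0⊕1 = 0
p8 (pos 8,9,10,11,12,13,14,15,24,25,26,27,28,29,30,31): XOR of data positions = 1⊕1⊕0⊕0⊕1⊕1⊕1⊕1⊕1⊕0⊕1⊕0⊕1⊕0⊕1 = 0
p16 (pos 16,17,18,19,20,21,22,23,24,25,26,27,28,29,30,31): XOR of data positions = 0⊕1⊕1⊕0⊕0⊕0⊕1⊕1⊕1⊕0⊕1⊕0⊕1⊕0⊕1 = 0
Codeword: 1010110011001110011000111010101

1010110011001110011000111010101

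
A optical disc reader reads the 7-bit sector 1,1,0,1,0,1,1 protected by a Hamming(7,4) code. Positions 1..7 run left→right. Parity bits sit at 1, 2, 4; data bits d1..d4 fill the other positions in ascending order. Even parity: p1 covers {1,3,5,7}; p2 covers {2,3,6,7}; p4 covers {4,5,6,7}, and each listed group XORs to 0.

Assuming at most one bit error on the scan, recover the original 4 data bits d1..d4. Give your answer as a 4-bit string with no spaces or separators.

0001

s1 (pos 1,3,5,7): 1⊕0⊕0⊕1 = 0
s2 (pos 2,3,6,7): 1⊕0⊕1⊕1 = 1
s4 (pos 4,5,6,7): 1⊕0⊕1⊕1 = 1
Syndrome s4…s1 = 110 → error at position 6.
Flip position 6: 1101011 → 1101001
Read data bits from positions 3,5,6,7: 0001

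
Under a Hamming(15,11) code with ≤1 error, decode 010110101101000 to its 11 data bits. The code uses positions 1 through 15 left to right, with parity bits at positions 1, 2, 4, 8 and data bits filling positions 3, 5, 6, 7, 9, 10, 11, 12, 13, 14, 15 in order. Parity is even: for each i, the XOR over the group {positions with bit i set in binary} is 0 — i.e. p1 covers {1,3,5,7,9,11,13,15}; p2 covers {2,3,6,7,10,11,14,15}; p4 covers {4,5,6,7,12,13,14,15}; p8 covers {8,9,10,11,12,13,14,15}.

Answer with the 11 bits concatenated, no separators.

s1 (pos 1,3,5,7,9,11,13,15): 0⊕0⊕1⊕1⊕1⊕0⊕0⊕0 = 1
s2 (pos 2,3,6,7,10,11,14,15): 1⊕0⊕0⊕1⊕1⊕0⊕0⊕0 = 1
s4 (pos 4,5,6,7,12,13,14,15): 1⊕1⊕0⊕1⊕1⊕0⊕0⊕0 = 0
s8 (pos 8,9,10,11,12,13,14,15): 0⊕1⊕1⊕0⊕1⊕0⊕0⊕0 = 1
Syndrome s8…s1 = 1011 → error at position 11.
Flip position 11: 010110101101000 → 010110101111000
Read data bits from positions 3,5,6,7,9,10,11,12,13,14,15: 01011111000

01011111000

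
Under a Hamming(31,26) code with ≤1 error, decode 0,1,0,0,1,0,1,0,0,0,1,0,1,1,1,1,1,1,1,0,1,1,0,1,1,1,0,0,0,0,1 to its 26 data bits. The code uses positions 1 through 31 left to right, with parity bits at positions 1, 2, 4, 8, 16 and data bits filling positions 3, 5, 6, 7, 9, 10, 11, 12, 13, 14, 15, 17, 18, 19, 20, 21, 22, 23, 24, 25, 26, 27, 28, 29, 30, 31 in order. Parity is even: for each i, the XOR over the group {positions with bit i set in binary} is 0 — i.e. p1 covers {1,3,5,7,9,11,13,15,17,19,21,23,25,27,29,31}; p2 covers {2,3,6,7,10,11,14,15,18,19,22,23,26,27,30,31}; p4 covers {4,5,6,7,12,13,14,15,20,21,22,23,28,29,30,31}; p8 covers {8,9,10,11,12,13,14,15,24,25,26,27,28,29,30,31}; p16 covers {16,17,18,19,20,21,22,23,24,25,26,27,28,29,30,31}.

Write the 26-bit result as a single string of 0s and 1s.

01010010111111011011100001

s1 (pos 1,3,5,7,9,11,13,15,17,19,21,23,25,27,29,31): 0⊕0⊕1⊕1⊕0⊕1⊕1⊕1⊕1⊕1⊕1⊕0⊕1⊕0⊕0⊕1 = 0
s2 (pos 2,3,6,7,10,11,14,15,18,19,22,23,26,27,30,31): 1⊕0⊕0⊕1⊕0⊕1⊕1⊕1⊕1⊕1⊕1⊕0⊕1⊕0⊕0⊕1 = 0
s4 (pos 4,5,6,7,12,13,14,15,20,21,22,23,28,29,30,31): 0⊕1⊕0⊕1⊕0⊕1⊕1⊕1⊕0⊕1⊕1⊕0⊕0⊕0⊕0⊕1 = 0
s8 (pos 8,9,10,11,12,13,14,15,24,25,26,27,28,29,30,31): 0⊕0⊕0⊕1⊕0⊕1⊕1⊕1⊕1⊕1⊕1⊕0⊕0⊕0⊕0⊕1 = 0
s16 (pos 16,17,18,19,20,21,22,23,24,25,26,27,28,29,30,31): 1⊕1⊕1⊕1⊕0⊕1⊕1⊕0⊕1⊕1⊕1⊕0⊕0⊕0⊕0⊕1 = 0
Syndrome s16…s1 = 00000 → no error.
Read data bits from positions 3,5,6,7,9,10,11,12,13,14,15,17,18,19,20,21,22,23,24,25,26,27,28,29,30,31: 01010010111111011011100001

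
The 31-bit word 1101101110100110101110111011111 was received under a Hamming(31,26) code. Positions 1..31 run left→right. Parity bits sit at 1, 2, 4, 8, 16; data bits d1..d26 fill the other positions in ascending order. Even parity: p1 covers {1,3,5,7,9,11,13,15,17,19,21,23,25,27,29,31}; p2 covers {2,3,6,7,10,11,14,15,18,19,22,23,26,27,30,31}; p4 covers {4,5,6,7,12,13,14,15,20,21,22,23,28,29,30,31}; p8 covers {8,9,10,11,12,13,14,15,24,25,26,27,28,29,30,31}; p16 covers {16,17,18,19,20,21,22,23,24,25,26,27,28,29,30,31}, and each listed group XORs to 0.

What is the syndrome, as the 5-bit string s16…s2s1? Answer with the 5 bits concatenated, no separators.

s1 (pos 1,3,5,7,9,11,13,15,17,19,21,23,25,27,29,31): 1⊕0⊕1⊕1⊕1⊕1⊕0⊕1⊕1⊕1⊕1⊕1⊕1⊕1⊕1⊕1 = 0
s2 (pos 2,3,6,7,10,11,14,15,18,19,22,23,26,27,30,31): 1⊕0⊕0⊕1⊕0⊕1⊕1⊕1⊕0⊕1⊕0⊕1⊕0⊕1⊕1⊕1 = 0
s4 (pos 4,5,6,7,12,13,14,15,20,21,22,23,28,29,30,31): 1⊕1⊕0⊕1⊕0⊕0⊕1⊕1⊕1⊕1⊕0⊕1⊕1⊕1⊕1⊕1 = 0
s8 (pos 8,9,10,11,12,13,14,15,24,25,26,27,28,29,30,31): 1⊕1⊕0⊕1⊕0⊕0⊕1⊕1⊕1⊕1⊕0⊕1⊕1⊕1⊕1⊕1 = 0
s16 (pos 16,17,18,19,20,21,22,23,24,25,26,27,28,29,30,31): 0⊕1⊕0⊕1⊕1⊕1⊕0⊕1⊕1⊕1⊕0⊕1⊕1⊕1⊕1⊕1 = 0
Syndrome s16…s1 = 00000 → no error.

00000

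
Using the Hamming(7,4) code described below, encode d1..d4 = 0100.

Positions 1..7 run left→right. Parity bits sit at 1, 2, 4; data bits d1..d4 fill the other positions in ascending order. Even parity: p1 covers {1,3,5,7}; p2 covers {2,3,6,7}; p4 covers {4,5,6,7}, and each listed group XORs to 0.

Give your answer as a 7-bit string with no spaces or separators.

1001100

Place data at non-parity positions: p1 p2 0 p4 1 0 0
p1 (pos 1,3,5,7): XOR of data positions = 0⊕1⊕0 = 1
p2 (pos 2,3,6,7): XOR of data positions = 0⊕0⊕0 = 0
p4 (pos 4,5,6,7): XOR of data positions = 1⊕0⊕0 = 1
Codeword: 1001100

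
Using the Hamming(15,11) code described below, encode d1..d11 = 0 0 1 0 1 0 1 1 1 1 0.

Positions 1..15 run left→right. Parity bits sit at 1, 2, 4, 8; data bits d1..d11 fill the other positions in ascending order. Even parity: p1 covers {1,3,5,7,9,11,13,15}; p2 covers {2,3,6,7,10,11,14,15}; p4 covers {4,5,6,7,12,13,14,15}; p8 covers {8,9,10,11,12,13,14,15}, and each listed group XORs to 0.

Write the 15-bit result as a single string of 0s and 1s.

110001011011110

Place data at non-parity positions: p1 p2 0 p4 0 1 0 p8 1 0 1 1 1 1 0
p1 (pos 1,3,5,7,9,11,13,15): XOR of data positions = 0⊕0⊕0⊕1⊕1⊕1⊕0 = 1
p2 (pos 2,3,6,7,10,11,14,15): XOR of data positions = 0⊕1⊕0⊕0⊕1⊕1⊕0 = 1
p4 (pos 4,5,6,7,12,13,14,15): XOR of data positions = 0⊕1⊕0⊕1⊕1⊕1⊕0 = 0
p8 (pos 8,9,10,11,12,13,14,15): XOR of data positions = 1⊕0⊕1⊕1⊕1⊕1⊕0 = 1
Codeword: 110001011011110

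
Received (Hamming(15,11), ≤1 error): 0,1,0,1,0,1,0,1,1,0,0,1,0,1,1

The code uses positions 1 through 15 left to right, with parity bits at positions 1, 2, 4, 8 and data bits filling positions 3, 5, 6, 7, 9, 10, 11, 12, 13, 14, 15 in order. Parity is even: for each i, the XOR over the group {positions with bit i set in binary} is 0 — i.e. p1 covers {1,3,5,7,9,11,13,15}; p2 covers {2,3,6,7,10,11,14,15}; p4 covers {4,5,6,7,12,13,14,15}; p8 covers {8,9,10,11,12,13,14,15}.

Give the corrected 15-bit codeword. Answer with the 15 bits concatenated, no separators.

s1 (pos 1,3,5,7,9,11,13,15): 0⊕0⊕0⊕0⊕1⊕0⊕0⊕1 = 0
s2 (pos 2,3,6,7,10,11,14,15): 1⊕0⊕1⊕0⊕0⊕0⊕1⊕1 = 0
s4 (pos 4,5,6,7,12,13,14,15): 1⊕0⊕1⊕0⊕1⊕0⊕1⊕1 = 1
s8 (pos 8,9,10,11,12,13,14,15): 1⊕1⊕0⊕0⊕1⊕0⊕1⊕1 = 1
Syndrome s8…s1 = 1100 → error at position 12.
Flip position 12: 010101011001011 → 010101011000011

010101011000011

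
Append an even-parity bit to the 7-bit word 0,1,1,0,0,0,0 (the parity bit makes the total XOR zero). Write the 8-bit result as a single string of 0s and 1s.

01100000

XOR of the 7 data bits: 0⊕1⊕1⊕0⊕0⊕0⊕0 = 0
Parity bit = 0 (so all 8 bits XOR to 0).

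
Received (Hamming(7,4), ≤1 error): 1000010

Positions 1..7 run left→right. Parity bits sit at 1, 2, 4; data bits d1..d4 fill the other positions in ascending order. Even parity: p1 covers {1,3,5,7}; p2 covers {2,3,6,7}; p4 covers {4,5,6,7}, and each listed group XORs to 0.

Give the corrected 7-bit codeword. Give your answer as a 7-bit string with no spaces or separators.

1000011

s1 (pos 1,3,5,7): 1⊕0⊕0⊕0 = 1
s2 (pos 2,3,6,7): 0⊕0⊕1⊕0 = 1
s4 (pos 4,5,6,7): 0⊕0⊕1⊕0 = 1
Syndrome s4…s1 = 111 → error at position 7.
Flip position 7: 1000010 → 1000011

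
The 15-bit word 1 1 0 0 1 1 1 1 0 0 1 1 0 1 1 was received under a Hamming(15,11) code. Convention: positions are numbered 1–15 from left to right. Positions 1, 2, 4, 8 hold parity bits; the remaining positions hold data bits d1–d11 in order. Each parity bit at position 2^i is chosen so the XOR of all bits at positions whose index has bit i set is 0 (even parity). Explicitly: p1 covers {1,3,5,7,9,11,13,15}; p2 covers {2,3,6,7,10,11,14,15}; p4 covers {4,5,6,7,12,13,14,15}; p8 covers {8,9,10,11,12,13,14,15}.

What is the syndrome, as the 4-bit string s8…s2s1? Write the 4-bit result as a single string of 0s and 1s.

s1 (pos 1,3,5,7,9,11,13,15): 1⊕0⊕1⊕1⊕0⊕1⊕0⊕1 = 1
s2 (pos 2,3,6,7,10,11,14,15): 1⊕0⊕1⊕1⊕0⊕1⊕1⊕1 = 0
s4 (pos 4,5,6,7,12,13,14,15): 0⊕1⊕1⊕1⊕1⊕0⊕1⊕1 = 0
s8 (pos 8,9,10,11,12,13,14,15): 1⊕0⊕0⊕1⊕1⊕0⊕1⊕1 = 1
Syndrome s8…s1 = 1001 → error at position 9.

1001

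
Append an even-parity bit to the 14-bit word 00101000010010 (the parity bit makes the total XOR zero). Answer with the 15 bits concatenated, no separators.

001010000100100

XOR of the 14 data bits: 0⊕0⊕1⊕0⊕1⊕0⊕0⊕0⊕0⊕1⊕0⊕0⊕1⊕0 = 0
Parity bit = 0 (so all 15 bits XOR to 0).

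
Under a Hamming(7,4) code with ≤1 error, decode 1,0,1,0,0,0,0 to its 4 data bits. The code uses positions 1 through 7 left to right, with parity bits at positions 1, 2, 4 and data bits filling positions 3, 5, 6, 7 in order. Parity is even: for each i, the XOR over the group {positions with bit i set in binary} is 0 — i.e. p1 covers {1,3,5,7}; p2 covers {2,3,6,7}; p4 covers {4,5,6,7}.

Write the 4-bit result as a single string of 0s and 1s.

s1 (pos 1,3,5,7): 1⊕1⊕0⊕0 = 0
s2 (pos 2,3,6,7): 0⊕1⊕0⊕0 = 1
s4 (pos 4,5,6,7): 0⊕0⊕0⊕0 = 0
Syndrome s4…s1 = 010 → error at position 2.
Flip position 2: 1010000 → 1110000
Read data bits from positions 3,5,6,7: 1000

1000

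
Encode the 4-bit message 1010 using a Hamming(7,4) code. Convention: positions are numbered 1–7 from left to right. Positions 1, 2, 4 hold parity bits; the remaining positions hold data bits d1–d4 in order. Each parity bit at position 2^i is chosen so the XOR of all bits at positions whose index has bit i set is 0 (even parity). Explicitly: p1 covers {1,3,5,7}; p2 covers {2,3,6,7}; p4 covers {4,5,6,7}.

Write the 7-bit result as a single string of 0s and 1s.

Place data at non-parity positions: p1 p2 1 p4 0 1 0
p1 (pos 1,3,5,7): XOR of data positions = 1⊕0⊕0 = 1
p2 (pos 2,3,6,7): XOR of data positions = 1⊕1⊕0 = 0
p4 (pos 4,5,6,7): XOR of data positions = 0⊕1⊕0 = 1
Codeword: 1011010

1011010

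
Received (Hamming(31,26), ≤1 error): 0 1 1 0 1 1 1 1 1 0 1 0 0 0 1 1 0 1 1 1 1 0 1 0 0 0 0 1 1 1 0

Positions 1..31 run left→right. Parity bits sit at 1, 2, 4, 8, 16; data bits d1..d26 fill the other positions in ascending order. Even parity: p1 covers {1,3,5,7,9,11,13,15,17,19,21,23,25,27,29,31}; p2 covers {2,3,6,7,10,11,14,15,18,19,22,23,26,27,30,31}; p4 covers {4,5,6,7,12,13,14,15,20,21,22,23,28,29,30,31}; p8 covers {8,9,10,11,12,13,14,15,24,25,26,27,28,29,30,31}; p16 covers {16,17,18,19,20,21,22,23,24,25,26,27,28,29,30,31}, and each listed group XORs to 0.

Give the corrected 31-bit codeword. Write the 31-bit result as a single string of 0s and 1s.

s1 (pos 1,3,5,7,9,11,13,15,17,19,21,23,25,27,29,31): 0⊕1⊕1⊕1⊕1⊕1⊕0⊕1⊕0⊕1⊕1⊕1⊕0⊕0⊕1⊕0 = 0
s2 (pos 2,3,6,7,10,11,14,15,18,19,22,23,26,27,30,31): 1⊕1⊕1⊕1⊕0⊕1⊕0⊕1⊕1⊕1⊕0⊕1⊕0⊕0⊕1⊕0 = 0
s4 (pos 4,5,6,7,12,13,14,15,20,21,22,23,28,29,30,31): 0⊕1⊕1⊕1⊕0⊕0⊕0⊕1⊕1⊕1⊕0⊕1⊕1⊕1⊕1⊕0 = 0
s8 (pos 8,9,10,11,12,13,14,15,24,25,26,27,28,29,30,31): 1⊕1⊕0⊕1⊕0⊕0⊕0⊕1⊕0⊕0⊕0⊕0⊕1⊕1⊕1⊕0 = 1
s16 (pos 16,17,18,19,20,21,22,23,24,25,26,27,28,29,30,31): 1⊕0⊕1⊕1⊕1⊕1⊕0⊕1⊕0⊕0⊕0⊕0⊕1⊕1⊕1⊕0 = 1
Syndrome s16…s1 = 11000 → error at position 24.
Flip position 24: 0110111110100011011110100001110 → 0110111110100011011110110001110

0110111110100011011110110001110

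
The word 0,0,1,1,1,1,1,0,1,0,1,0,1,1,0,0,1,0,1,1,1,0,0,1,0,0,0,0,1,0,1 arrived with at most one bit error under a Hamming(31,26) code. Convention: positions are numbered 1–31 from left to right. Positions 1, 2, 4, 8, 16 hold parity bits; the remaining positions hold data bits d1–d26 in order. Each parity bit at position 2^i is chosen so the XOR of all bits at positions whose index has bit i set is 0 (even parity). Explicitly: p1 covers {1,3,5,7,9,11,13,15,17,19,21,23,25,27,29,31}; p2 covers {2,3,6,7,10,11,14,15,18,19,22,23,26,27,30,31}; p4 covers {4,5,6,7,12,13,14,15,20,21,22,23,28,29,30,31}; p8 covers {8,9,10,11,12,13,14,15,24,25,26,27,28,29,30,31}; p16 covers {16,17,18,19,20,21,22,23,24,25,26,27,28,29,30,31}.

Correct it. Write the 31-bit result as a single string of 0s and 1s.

s1 (pos 1,3,5,7,9,11,13,15,17,19,21,23,25,27,29,31): 0⊕1⊕1⊕1⊕1⊕1⊕1⊕0⊕1⊕1⊕1⊕0⊕0⊕0⊕1⊕1 = 1
s2 (pos 2,3,6,7,10,11,14,15,18,19,22,23,26,27,30,31): 0⊕1⊕1⊕1⊕0⊕1⊕1⊕0⊕0⊕1⊕0⊕0⊕0⊕0⊕0⊕1 = 1
s4 (pos 4,5,6,7,12,13,14,15,20,21,22,23,28,29,30,31): 1⊕1⊕1⊕1⊕0⊕1⊕1⊕0⊕1⊕1⊕0⊕0⊕0⊕1⊕0⊕1 = 0
s8 (pos 8,9,10,11,12,13,14,15,24,25,26,27,28,29,30,31): 0⊕1⊕0⊕1⊕0⊕1⊕1⊕0⊕1⊕0⊕0⊕0⊕0⊕1⊕0⊕1 = 1
s16 (pos 16,17,18,19,20,21,22,23,24,25,26,27,28,29,30,31): 0⊕1⊕0⊕1⊕1⊕1⊕0⊕0⊕1⊕0⊕0⊕0⊕0⊕1⊕0⊕1 = 1
Syndrome s16…s1 = 11011 → error at position 27.
Flip position 27: 0011111010101100101110010000101 → 0011111010101100101110010010101

0011111010101100101110010010101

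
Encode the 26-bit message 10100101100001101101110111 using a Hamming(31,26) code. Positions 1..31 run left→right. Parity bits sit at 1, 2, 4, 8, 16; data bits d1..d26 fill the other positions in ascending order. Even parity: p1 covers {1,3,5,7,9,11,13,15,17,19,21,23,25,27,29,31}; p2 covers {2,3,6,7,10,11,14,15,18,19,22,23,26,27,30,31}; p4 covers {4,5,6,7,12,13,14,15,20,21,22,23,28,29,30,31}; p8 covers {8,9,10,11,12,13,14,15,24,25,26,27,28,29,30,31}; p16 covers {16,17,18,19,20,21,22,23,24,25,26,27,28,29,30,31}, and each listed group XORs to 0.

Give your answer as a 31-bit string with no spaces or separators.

0011010101011000001101101110111

Place data at non-parity positions: p1 p2 1 p4 0 1 0 p8 0 1 0 1 1 0 0 p16 0 0 1 1 0 1 1 0 1 1 1 0 1 1 1
p1 (pos 1,3,5,7,9,11,13,15,17,19,21,23,25,27,29,31): XOR of data positions = 1⊕0⊕0⊕0⊕0⊕1⊕0⊕0⊕1⊕0⊕1⊕1⊕1⊕1⊕1 = 0
p2 (pos 2,3,6,7,10,11,14,15,18,19,22,23,26,27,30,31): XOR of data positions = 1⊕1⊕0⊕1⊕0⊕0⊕0⊕0⊕1⊕1⊕1⊕1⊕1⊕1⊕1 = 0
p4 (pos 4,5,6,7,12,13,14,15,20,21,22,23,28,29,30,31): XOR of data positions = 0⊕1⊕0⊕1⊕1⊕0⊕0⊕1⊕0⊕1⊕1⊕0⊕1⊕1⊕1 = 1
p8 (pos 8,9,10,11,12,13,14,15,24,25,26,27,28,29,30,31): XOR of data positions = 0⊕1⊕0⊕1⊕1⊕0⊕0⊕0⊕1⊕1⊕1⊕0⊕1⊕1⊕1 = 1
p16 (pos 16,17,18,19,20,21,22,23,24,25,26,27,28,29,30,31): XOR of data positions = 0⊕0⊕1⊕1⊕0⊕1⊕1⊕0⊕1⊕1⊕1⊕0⊕1⊕1⊕1 = 0
Codeword: 0011010101011000001101101110111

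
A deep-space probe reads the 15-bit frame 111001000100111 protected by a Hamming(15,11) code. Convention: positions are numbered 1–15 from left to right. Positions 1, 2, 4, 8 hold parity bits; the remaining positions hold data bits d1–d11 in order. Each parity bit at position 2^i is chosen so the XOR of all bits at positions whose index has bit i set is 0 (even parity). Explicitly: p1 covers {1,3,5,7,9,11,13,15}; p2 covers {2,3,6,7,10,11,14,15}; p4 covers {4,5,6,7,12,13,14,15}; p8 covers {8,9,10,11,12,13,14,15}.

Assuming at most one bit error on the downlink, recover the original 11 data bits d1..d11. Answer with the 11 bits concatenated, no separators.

10100100111

s1 (pos 1,3,5,7,9,11,13,15): 1⊕1⊕0⊕0⊕0⊕0⊕1⊕1 = 0
s2 (pos 2,3,6,7,10,11,14,15): 1⊕1⊕1⊕0⊕1⊕0⊕1⊕1 = 0
s4 (pos 4,5,6,7,12,13,14,15): 0⊕0⊕1⊕0⊕0⊕1⊕1⊕1 = 0
s8 (pos 8,9,10,11,12,13,14,15): 0⊕0⊕1⊕0⊕0⊕1⊕1⊕1 = 0
Syndrome s8…s1 = 0000 → no error.
Read data bits from positions 3,5,6,7,9,10,11,12,13,14,15: 10100100111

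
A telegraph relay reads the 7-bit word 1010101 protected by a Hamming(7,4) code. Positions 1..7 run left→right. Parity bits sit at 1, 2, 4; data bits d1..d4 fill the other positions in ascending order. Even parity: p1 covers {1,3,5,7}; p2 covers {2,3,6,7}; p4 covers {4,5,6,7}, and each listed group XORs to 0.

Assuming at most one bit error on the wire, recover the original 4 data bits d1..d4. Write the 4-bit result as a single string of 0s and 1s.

s1 (pos 1,3,5,7): 1⊕1⊕1⊕1 = 0
s2 (pos 2,3,6,7): 0⊕1⊕0⊕1 = 0
s4 (pos 4,5,6,7): 0⊕1⊕0⊕1 = 0
Syndrome s4…s1 = 000 → no error.
Read data bits from positions 3,5,6,7: 1101

1101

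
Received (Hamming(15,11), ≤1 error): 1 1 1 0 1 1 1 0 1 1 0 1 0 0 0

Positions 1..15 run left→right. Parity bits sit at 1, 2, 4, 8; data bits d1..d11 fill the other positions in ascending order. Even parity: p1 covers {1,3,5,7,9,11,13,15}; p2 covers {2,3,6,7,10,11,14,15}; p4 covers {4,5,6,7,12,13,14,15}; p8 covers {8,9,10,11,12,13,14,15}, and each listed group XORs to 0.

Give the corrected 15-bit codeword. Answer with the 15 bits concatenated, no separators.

s1 (pos 1,3,5,7,9,11,13,15): 1⊕1⊕1⊕1⊕1⊕0⊕0⊕0 = 1
s2 (pos 2,3,6,7,10,11,14,15): 1⊕1⊕1⊕1⊕1⊕0⊕0⊕0 = 1
s4 (pos 4,5,6,7,12,13,14,15): 0⊕1⊕1⊕1⊕1⊕0⊕0⊕0 = 0
s8 (pos 8,9,10,11,12,13,14,15): 0⊕1⊕1⊕0⊕1⊕0⊕0⊕0 = 1
Syndrome s8…s1 = 1011 → error at position 11.
Flip position 11: 111011101101000 → 111011101111000

111011101111000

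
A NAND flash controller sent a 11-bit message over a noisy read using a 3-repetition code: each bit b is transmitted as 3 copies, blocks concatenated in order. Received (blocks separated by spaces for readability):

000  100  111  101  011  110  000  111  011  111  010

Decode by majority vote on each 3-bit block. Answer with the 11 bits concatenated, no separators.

00111101110

Block 1 (000): 0 ones → 0
Block 2 (100): 1 one → 0
Block 3 (111): 3 ones → 1
Block 4 (101): 2 ones → 1
Block 5 (011): 2 ones → 1
Block 6 (110): 2 ones → 1
Block 7 (000): 0 ones → 0
Block 8 (111): 3 ones → 1
Block 9 (011): 2 ones → 1
Block 10 (111): 3 ones → 1
Block 11 (010): 1 one → 0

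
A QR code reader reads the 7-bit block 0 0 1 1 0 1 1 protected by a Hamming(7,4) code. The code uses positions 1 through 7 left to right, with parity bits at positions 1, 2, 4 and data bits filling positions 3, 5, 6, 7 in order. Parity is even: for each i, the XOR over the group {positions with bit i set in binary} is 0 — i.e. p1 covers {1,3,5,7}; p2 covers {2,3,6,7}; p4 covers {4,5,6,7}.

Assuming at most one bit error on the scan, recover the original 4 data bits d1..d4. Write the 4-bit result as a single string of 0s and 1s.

1001

s1 (pos 1,3,5,7): 0⊕1⊕0⊕1 = 0
s2 (pos 2,3,6,7): 0⊕1⊕1⊕1 = 1
s4 (pos 4,5,6,7): 1⊕0⊕1⊕1 = 1
Syndrome s4…s1 = 110 → error at position 6.
Flip position 6: 0011011 → 0011001
Read data bits from positions 3,5,6,7: 1001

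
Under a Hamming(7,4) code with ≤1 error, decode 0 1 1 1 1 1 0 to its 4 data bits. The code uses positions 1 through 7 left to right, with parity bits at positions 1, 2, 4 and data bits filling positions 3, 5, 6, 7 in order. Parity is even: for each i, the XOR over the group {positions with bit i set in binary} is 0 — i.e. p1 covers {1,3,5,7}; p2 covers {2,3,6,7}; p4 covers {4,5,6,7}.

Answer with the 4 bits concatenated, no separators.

1100

s1 (pos 1,3,5,7): 0⊕1⊕1⊕0 = 0
s2 (pos 2,3,6,7): 1⊕1⊕1⊕0 = 1
s4 (pos 4,5,6,7): 1⊕1⊕1⊕0 = 1
Syndrome s4…s1 = 110 → error at position 6.
Flip position 6: 0111110 → 0111100
Read data bits from positions 3,5,6,7: 1100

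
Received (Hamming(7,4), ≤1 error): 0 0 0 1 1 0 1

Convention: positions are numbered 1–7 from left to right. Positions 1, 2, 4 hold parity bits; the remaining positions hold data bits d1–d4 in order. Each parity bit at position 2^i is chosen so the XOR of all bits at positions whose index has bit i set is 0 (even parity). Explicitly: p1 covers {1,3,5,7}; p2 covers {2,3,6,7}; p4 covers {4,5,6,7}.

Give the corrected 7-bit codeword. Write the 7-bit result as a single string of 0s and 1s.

s1 (pos 1,3,5,7): 0⊕0⊕1⊕1 = 0
s2 (pos 2,3,6,7): 0⊕0⊕0⊕1 = 1
s4 (pos 4,5,6,7): 1⊕1⊕0⊕1 = 1
Syndrome s4…s1 = 110 → error at position 6.
Flip position 6: 0001101 → 0001111

0001111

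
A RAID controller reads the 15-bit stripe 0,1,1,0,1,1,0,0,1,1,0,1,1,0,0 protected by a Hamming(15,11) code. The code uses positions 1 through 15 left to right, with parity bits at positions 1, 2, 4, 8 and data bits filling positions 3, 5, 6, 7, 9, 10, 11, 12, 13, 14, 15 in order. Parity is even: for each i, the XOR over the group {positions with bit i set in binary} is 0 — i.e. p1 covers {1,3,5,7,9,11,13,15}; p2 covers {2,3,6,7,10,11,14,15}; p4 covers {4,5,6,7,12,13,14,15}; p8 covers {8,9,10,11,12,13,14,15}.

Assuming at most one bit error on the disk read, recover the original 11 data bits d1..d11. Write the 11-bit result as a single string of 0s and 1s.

11101101100

s1 (pos 1,3,5,7,9,11,13,15): 0⊕1⊕1⊕0⊕1⊕0⊕1⊕0 = 0
s2 (pos 2,3,6,7,10,11,14,15): 1⊕1⊕1⊕0⊕1⊕0⊕0⊕0 = 0
s4 (pos 4,5,6,7,12,13,14,15): 0⊕1⊕1⊕0⊕1⊕1⊕0⊕0 = 0
s8 (pos 8,9,10,11,12,13,14,15): 0⊕1⊕1⊕0⊕1⊕1⊕0⊕0 = 0
Syndrome s8…s1 = 0000 → no error.
Read data bits from positions 3,5,6,7,9,10,11,12,13,14,15: 11101101100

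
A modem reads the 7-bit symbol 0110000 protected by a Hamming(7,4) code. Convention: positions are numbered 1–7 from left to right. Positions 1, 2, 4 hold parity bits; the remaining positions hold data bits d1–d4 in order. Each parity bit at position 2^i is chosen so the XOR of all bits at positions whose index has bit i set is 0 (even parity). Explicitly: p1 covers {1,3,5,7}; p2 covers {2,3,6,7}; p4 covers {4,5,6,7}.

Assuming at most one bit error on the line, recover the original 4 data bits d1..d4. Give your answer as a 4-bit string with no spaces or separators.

1000

s1 (pos 1,3,5,7): 0⊕1⊕0⊕0 = 1
s2 (pos 2,3,6,7): 1⊕1⊕0⊕0 = 0
s4 (pos 4,5,6,7): 0⊕0⊕0⊕0 = 0
Syndrome s4…s1 = 001 → error at position 1.
Flip position 1: 0110000 → 1110000
Read data bits from positions 3,5,6,7: 1000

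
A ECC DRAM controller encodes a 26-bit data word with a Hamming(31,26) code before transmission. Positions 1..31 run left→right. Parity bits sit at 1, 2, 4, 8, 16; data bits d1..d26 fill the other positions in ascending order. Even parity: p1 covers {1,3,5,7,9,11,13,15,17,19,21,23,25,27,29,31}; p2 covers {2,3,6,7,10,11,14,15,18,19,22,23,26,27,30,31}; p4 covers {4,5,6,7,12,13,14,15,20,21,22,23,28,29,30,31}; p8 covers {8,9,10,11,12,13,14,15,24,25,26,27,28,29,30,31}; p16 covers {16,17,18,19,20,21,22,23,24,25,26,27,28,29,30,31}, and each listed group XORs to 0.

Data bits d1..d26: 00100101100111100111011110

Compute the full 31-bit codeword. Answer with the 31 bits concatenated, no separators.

1100010101011001111100111011110

Place data at non-parity positions: p1 p2 0 p4 0 1 0 p8 0 1 0 1 1 0 0 p16 1 1 1 1 0 0 1 1 1 0 1 1 1 1 0
p1 (pos 1,3,5,7,9,11,13,15,17,19,21,23,25,27,29,31): XOR of data positions = 0⊕0⊕0⊕0⊕0⊕1⊕0⊕1⊕1⊕0⊕1⊕1⊕1⊕1⊕0 = 1
p2 (pos 2,3,6,7,10,11,14,15,18,19,22,23,26,27,30,31): XOR of data positions = 0⊕1⊕0⊕1⊕0⊕0⊕0⊕1⊕1⊕0⊕1⊕0⊕1⊕1⊕0 = 1
p4 (pos 4,5,6,7,12,13,14,15,20,21,22,23,28,29,30,31): XOR of data positions = 0⊕1⊕0⊕1⊕1⊕0⊕0⊕1⊕0⊕0⊕1⊕1⊕1⊕1⊕0 = 0
p8 (pos 8,9,10,11,12,13,14,15,24,25,26,27,28,29,30,31): XOR of data positions = 0⊕1⊕0⊕1⊕1⊕0⊕0⊕1⊕1⊕0⊕1⊕1⊕1⊕1⊕0 = 1
p16 (pos 16,17,18,19,20,21,22,23,24,25,26,27,28,29,30,31): XOR of data positions = 1⊕1⊕1⊕1⊕0⊕0⊕1⊕1⊕1⊕0⊕1⊕1⊕1⊕1⊕0 = 1
Codeword: 1100010101011001111100111011110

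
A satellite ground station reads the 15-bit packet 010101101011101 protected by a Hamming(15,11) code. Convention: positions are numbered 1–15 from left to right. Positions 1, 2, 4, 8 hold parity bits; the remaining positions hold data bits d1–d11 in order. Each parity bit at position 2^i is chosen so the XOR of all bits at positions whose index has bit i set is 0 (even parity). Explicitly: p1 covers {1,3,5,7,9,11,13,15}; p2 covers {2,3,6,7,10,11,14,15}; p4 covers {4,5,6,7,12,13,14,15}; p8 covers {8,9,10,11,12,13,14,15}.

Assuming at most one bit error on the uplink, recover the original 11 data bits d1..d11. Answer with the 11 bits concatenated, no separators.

s1 (pos 1,3,5,7,9,11,13,15): 0⊕0⊕0⊕1⊕1⊕1⊕1⊕1 = 1
s2 (pos 2,3,6,7,10,11,14,15): 1⊕0⊕1⊕1⊕0⊕1⊕0⊕1 = 1
s4 (pos 4,5,6,7,12,13,14,15): 1⊕0⊕1⊕1⊕1⊕1⊕0⊕1 = 0
s8 (pos 8,9,10,11,12,13,14,15): 0⊕1⊕0⊕1⊕1⊕1⊕0⊕1 = 1
Syndrome s8…s1 = 1011 → error at position 11.
Flip position 11: 010101101011101 → 010101101001101
Read data bits from positions 3,5,6,7,9,10,11,12,13,14,15: 00111001101

00111001101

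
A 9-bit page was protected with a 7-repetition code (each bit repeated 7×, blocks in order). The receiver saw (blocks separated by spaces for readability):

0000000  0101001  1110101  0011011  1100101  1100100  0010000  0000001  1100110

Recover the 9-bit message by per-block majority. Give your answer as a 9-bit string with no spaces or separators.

Block 1 (0000000): 0 ones → 0
Block 2 (0101001): 3 ones → 0
Block 3 (1110101): 5 ones → 1
Block 4 (0011011): 4 ones → 1
Block 5 (1100101): 4 ones → 1
Block 6 (1100100): 3 ones → 0
Block 7 (0010000): 1 one → 0
Block 8 (0000001): 1 one → 0
Block 9 (1100110): 4 ones → 1

001110001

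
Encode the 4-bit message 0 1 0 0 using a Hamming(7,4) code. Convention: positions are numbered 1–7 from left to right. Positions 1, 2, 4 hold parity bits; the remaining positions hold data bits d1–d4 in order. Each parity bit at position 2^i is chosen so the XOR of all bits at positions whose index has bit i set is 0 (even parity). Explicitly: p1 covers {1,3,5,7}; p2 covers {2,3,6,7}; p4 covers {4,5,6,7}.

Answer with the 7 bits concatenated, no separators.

1001100

Place data at non-parity positions: p1 p2 0 p4 1 0 0
p1 (pos 1,3,5,7): XOR of data positions = 0⊕1⊕0 = 1
p2 (pos 2,3,6,7): XOR of data positions = 0⊕0⊕0 = 0
p4 (pos 4,5,6,7): XOR of data positions = 1⊕0⊕0 = 1
Codeword: 1001100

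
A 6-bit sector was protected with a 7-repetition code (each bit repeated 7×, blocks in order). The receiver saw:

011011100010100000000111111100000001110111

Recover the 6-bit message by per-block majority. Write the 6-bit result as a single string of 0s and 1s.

100101

Block 1 (0110111): 5 ones → 1
Block 2 (0001010): 2 ones → 0
Block 3 (0000000): 0 ones → 0
Block 4 (1111111): 7 ones → 1
Block 5 (0000000): 0 ones → 0
Block 6 (1110111): 6 ones → 1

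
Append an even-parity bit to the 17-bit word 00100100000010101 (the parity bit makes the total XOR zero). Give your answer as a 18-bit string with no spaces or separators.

XOR of the 17 data bits: 0⊕0⊕1⊕0⊕0⊕1⊕0⊕0⊕0⊕0⊕0⊕0⊕1⊕0⊕1⊕0⊕1 = 1
Parity bit = 1 (so all 18 bits XOR to 0).

001001000000101011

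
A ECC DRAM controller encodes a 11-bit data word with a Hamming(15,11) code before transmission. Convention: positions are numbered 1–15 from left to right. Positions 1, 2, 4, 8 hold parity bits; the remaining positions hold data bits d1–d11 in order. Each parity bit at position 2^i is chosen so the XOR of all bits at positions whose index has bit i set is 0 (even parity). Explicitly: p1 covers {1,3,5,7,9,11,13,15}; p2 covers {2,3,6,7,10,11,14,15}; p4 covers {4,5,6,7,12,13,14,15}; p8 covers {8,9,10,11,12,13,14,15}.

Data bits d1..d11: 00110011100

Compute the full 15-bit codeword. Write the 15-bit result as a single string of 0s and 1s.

110001110011100

Place data at non-parity positions: p1 p2 0 p4 0 1 1 p8 0 0 1 1 1 0 0
p1 (pos 1,3,5,7,9,11,13,15): XOR of data positions = 0⊕0⊕1⊕0⊕1⊕1⊕0 = 1
p2 (pos 2,3,6,7,10,11,14,15): XOR of data positions = 0⊕1⊕1⊕0⊕1⊕0⊕0 = 1
p4 (pos 4,5,6,7,12,13,14,15): XOR of data positions = 0⊕1⊕1⊕1⊕1⊕0⊕0 = 0
p8 (pos 8,9,10,11,12,13,14,15): XOR of data positions = 0⊕0⊕1⊕1⊕1⊕0⊕0 = 1
Codeword: 110001110011100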